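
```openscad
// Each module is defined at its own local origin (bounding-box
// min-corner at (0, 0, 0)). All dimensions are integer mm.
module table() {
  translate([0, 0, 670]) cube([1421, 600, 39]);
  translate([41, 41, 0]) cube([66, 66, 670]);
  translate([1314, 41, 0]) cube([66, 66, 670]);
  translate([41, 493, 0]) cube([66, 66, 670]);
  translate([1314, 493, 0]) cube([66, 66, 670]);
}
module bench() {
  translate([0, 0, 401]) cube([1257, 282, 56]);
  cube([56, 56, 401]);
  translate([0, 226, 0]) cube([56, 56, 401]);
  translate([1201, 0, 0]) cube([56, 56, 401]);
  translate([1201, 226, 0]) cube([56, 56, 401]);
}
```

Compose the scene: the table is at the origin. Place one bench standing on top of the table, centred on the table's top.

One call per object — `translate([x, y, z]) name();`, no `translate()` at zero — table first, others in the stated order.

table();
translate([82, 159, 709]) bench();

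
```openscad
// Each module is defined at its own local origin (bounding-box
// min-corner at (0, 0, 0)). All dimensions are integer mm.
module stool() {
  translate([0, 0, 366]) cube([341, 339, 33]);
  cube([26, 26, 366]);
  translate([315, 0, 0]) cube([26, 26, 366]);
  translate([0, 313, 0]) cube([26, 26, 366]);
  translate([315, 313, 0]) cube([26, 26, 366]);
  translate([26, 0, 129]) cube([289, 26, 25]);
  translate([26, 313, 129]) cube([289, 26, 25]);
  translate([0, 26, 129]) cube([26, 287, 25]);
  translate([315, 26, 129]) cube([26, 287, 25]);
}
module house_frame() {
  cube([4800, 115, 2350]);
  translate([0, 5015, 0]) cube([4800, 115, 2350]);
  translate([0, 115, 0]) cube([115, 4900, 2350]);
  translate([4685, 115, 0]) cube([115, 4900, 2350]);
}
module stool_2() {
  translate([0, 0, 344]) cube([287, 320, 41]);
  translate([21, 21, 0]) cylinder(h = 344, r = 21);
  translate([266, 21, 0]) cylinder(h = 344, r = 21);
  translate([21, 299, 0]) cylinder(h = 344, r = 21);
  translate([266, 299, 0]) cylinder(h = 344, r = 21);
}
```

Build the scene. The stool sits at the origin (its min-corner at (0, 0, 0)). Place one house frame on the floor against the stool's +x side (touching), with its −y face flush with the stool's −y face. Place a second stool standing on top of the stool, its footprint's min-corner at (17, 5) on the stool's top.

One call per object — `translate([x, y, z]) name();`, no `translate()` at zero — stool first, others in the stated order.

stool();
translate([341, 0, 0]) house_frame();
translate([17, 5, 399]) stool_2();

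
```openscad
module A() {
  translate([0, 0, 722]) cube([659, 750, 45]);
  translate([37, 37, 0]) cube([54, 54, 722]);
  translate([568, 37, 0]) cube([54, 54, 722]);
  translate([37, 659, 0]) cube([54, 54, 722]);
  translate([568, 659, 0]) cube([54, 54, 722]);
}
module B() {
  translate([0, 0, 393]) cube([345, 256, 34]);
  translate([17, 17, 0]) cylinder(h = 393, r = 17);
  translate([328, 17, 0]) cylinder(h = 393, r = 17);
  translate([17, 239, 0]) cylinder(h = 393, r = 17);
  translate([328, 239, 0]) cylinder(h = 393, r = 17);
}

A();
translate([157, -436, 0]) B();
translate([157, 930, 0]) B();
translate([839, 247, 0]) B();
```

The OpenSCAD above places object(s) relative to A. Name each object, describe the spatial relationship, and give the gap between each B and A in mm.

A is a table. B is a stool. Three stools sit around the table at the −y, +y, +x sides. The gap between each stool and the table is 180 mm.

Each stool's nearest face is 180 mm from the table's bounding box.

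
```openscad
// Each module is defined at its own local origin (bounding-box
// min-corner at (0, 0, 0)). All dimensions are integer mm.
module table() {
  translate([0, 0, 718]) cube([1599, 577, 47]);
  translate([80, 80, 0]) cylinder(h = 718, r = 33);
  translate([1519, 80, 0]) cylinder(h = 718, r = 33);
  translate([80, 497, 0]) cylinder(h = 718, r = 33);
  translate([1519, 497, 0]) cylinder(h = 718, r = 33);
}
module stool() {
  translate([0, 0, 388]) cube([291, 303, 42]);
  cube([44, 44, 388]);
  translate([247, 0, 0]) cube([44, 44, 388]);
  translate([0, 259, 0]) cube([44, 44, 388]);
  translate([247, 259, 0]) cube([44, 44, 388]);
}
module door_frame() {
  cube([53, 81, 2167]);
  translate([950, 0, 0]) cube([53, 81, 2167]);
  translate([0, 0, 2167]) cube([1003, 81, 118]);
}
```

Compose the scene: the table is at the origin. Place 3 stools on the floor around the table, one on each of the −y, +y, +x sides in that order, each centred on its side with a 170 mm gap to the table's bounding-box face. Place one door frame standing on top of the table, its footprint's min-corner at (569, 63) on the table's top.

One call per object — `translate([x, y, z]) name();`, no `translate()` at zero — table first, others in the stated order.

table();
translate([654, -473, 0]) stool();
translate([654, 747, 0]) stool();
translate([1769, 137, 0]) stool();
translate([569, 63, 765]) door_frame();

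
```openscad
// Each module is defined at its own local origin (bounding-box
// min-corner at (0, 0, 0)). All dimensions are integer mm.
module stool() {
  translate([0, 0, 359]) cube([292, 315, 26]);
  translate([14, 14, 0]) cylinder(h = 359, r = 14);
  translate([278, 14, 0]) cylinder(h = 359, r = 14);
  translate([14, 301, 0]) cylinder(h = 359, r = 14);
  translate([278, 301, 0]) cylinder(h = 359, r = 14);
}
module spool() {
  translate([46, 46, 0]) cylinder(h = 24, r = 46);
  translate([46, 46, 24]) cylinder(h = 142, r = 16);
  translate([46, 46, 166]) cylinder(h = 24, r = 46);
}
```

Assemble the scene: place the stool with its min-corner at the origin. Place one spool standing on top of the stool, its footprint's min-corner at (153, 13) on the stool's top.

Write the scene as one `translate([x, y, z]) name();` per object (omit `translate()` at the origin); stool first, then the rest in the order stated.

stool();
translate([153, 13, 385]) spool();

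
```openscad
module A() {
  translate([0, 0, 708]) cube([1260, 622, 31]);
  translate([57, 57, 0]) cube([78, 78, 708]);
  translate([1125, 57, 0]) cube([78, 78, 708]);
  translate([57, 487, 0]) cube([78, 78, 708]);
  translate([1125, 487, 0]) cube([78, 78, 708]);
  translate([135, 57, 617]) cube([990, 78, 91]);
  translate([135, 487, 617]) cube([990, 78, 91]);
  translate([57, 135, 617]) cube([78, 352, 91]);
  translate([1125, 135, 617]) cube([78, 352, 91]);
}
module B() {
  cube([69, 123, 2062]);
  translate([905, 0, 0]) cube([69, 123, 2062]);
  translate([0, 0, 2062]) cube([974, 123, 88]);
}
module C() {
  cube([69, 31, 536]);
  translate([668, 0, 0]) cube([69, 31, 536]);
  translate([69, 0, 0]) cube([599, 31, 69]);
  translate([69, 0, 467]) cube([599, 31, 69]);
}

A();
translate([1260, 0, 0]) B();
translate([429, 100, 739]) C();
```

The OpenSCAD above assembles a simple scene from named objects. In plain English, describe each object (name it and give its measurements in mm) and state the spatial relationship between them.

A is a table: top 1260 mm (x) × 622 mm (y), 31 mm thick, upper face at z = 739 mm, on four 78×78 mm square legs, each inset 57 mm from the nearest pair of top edges, running from z = 0 to the bottom of the top. Four apron rails, 78 mm thick and 91 mm tall, run between adjacent legs with their top edges flush with the underside of the top and their outer faces flush with the legs' outer faces.

B is a rectangular door frame: two vertical jambs of 69×123 mm section, 2062 mm tall, with a clear opening 836 mm wide between their inner faces. A header 88 mm tall and 123 mm deep lies on top of the jambs and spans the full outside width.

C is a rectangular picture frame lying in the x–z plane (depth along y). The opening is 599 mm wide (x) by 398 mm tall (z), surrounded by a border 69 mm wide on all four sides. The frame is 31 mm deep and is made of two full-height vertical stiles with two horizontal rails fitted between them.

The door frame is against the table's +x side, with their −y faces flush. The picture frame is on top of the table.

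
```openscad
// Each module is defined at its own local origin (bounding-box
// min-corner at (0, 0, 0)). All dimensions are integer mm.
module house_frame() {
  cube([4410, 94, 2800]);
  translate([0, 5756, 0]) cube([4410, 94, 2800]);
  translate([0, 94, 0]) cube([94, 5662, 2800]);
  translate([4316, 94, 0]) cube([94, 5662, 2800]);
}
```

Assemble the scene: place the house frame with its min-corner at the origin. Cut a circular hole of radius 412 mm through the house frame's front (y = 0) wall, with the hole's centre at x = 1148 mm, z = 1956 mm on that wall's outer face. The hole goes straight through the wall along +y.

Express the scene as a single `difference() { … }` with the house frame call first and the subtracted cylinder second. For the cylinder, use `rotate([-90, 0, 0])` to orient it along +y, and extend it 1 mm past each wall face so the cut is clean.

difference() {
  house_frame();
  translate([1148, -1, 1956]) rotate([-90, 0, 0]) cylinder(h = 96, r = 412);
}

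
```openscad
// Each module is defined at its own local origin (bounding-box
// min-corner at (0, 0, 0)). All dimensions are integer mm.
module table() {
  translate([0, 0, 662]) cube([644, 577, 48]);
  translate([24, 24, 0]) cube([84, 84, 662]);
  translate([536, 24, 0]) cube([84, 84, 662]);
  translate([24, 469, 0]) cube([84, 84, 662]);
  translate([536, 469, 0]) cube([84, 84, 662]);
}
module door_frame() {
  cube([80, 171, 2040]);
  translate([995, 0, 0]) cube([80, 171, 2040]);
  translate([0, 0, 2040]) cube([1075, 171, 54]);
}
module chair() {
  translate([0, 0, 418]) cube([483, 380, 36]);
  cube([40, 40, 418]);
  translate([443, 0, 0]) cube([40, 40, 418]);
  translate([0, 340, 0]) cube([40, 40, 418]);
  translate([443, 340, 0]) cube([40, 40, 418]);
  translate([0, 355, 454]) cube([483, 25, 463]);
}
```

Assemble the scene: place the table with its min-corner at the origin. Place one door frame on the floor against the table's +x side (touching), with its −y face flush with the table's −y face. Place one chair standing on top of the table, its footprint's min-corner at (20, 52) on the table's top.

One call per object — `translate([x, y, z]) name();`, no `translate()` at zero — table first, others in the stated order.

table();
translate([644, 0, 0]) door_frame();
translate([20, 52, 710]) chair();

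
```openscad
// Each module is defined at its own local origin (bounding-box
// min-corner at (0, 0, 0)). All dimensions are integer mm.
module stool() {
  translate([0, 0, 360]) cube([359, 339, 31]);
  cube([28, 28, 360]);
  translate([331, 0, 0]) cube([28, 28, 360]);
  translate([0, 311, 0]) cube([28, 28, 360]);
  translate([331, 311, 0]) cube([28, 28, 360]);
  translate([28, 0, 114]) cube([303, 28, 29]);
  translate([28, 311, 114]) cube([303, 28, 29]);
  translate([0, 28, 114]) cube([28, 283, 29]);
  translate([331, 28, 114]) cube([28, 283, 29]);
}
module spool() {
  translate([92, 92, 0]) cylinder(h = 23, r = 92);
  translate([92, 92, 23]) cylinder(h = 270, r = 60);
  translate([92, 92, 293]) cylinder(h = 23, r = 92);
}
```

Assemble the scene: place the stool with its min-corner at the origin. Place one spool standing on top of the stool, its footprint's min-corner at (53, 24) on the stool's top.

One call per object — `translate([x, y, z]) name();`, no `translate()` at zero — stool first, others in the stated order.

stool();
translate([53, 24, 391]) spool();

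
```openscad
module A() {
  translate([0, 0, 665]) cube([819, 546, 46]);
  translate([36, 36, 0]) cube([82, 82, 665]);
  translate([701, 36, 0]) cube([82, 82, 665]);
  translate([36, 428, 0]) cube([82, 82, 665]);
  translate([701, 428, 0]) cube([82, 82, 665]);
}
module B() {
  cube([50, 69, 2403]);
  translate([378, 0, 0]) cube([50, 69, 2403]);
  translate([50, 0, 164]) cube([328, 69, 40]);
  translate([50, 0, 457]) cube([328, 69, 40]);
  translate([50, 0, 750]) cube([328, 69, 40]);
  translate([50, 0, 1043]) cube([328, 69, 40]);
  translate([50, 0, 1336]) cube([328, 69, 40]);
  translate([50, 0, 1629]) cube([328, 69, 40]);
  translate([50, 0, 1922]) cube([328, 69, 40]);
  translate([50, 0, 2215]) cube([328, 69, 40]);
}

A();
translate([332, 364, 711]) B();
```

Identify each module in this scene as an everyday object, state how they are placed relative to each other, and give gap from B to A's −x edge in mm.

A is a table. B is a ladder. The ladder is on top of the table. The gap from the ladder to the table's −x edge is 332 mm.

The ladder's min-x is at 332; the table's min-x is 0; gap = 332 mm.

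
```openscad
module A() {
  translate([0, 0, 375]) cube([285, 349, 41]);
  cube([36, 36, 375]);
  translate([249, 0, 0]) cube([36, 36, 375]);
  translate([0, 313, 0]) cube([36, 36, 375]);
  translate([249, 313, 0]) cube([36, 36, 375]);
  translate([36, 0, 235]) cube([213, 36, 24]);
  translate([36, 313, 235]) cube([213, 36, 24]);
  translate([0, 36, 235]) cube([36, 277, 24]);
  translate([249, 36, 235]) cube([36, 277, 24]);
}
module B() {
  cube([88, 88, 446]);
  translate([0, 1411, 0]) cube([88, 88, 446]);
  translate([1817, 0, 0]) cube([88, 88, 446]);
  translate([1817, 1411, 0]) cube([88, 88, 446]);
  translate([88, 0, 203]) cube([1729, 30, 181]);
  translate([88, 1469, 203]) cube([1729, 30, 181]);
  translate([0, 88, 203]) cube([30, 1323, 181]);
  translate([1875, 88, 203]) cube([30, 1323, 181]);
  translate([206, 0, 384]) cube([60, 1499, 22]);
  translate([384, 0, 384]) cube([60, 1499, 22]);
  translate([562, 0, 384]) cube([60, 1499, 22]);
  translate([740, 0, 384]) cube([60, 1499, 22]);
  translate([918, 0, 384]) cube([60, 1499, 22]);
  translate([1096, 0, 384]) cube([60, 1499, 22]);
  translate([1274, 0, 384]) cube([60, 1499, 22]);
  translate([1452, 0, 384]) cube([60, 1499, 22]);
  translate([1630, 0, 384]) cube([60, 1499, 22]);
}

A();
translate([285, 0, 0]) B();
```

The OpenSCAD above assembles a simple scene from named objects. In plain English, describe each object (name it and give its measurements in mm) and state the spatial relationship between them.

A is a four-legged stool. The seat is 285×349 mm, 41 mm thick, top at z = 416 mm. It stands on four square legs, each 36×36 mm in cross-section, from z = 0 to the seat underside, each flush with a corner of the seat. Four stretchers, 36 mm wide and 24 mm tall, connect adjacent legs with their undersides at z = 235 mm, each running between the inner faces of the legs it joins and aligned with the legs' outer faces on the other axis.

B is a bed frame 1905 mm long (x) by 1499 mm wide (y). Four 88×88 mm corner posts, 446 mm tall, at the corners of the footprint. Four rails of 30 mm thickness and 181 mm height run between adjacent posts with their undersides at z = 203 mm, their outer faces flush with the outside of the frame (the two x-running rails run between the posts' inner faces; the two y-running rails run between the posts' inner faces). 9 slats, each 60 mm wide (x) and 22 mm thick, lie across the top of the two x-running rails, running the full 1499 mm width of the frame in y; the slats are evenly spaced along x between the inner faces of the end posts with equal gaps (rounded down to the nearest mm) at the −x end and between each pair — any rounding remainder accumulates at the +x end.

The bed frame is against the stool's +x side, with their −y faces flush.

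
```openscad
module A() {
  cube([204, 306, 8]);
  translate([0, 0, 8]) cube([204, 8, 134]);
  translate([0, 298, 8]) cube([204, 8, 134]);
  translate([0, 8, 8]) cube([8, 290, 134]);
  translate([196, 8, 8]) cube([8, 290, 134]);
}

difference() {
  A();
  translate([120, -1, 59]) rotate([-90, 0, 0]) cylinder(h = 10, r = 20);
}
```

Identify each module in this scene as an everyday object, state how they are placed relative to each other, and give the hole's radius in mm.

A is an open box. The open box has a circular hole through its front wall. The hole's radius is 20 mm.

The subtracted cylinder has r = 20 mm.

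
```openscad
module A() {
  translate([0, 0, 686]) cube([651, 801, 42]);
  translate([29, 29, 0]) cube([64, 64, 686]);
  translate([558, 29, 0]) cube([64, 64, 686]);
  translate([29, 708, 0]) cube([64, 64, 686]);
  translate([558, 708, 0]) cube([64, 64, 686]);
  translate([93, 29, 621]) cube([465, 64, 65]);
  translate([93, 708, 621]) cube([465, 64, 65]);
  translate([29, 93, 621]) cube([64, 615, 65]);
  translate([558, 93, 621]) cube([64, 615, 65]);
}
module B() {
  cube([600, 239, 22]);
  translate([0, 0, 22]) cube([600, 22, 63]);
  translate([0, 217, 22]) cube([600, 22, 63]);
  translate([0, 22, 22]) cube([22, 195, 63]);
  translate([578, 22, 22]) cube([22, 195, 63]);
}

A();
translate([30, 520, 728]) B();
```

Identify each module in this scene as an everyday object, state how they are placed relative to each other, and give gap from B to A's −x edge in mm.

The open box's min-x is at 30; the table's min-x is 0; gap = 30 mm.

A is a table. B is an open box. The open box is on top of the table. The gap from the open box to the table's −x edge is 30 mm.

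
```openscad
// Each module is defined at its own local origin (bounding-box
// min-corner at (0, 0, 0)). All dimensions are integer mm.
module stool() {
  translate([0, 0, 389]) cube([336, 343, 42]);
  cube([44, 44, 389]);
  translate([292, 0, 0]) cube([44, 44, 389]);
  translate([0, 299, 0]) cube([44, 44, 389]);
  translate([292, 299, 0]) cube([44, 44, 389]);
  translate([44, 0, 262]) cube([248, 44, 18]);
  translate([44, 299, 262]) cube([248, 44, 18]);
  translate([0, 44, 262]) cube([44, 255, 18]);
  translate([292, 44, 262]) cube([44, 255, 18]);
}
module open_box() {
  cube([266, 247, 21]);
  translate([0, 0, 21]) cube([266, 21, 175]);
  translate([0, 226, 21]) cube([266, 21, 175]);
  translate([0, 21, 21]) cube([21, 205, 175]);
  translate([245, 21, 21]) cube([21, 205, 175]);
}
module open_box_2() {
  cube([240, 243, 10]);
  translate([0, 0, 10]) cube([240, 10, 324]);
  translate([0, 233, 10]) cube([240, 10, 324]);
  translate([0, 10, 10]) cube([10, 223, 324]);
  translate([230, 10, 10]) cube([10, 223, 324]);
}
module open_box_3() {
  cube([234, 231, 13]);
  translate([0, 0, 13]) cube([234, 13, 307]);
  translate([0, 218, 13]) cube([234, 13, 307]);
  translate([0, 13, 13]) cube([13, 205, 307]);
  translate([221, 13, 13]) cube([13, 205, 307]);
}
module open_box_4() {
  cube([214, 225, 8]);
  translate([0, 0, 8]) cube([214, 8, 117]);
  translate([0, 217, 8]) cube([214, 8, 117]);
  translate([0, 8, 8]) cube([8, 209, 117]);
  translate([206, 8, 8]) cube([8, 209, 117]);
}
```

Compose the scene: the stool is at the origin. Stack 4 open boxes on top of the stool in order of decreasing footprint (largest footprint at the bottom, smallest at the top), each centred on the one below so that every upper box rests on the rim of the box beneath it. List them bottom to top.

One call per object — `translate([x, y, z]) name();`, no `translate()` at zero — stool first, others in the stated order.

stool();
translate([35, 48, 431]) open_box();
translate([48, 50, 627]) open_box_2();
translate([51, 56, 961]) open_box_3();
translate([61, 59, 1281]) open_box_4();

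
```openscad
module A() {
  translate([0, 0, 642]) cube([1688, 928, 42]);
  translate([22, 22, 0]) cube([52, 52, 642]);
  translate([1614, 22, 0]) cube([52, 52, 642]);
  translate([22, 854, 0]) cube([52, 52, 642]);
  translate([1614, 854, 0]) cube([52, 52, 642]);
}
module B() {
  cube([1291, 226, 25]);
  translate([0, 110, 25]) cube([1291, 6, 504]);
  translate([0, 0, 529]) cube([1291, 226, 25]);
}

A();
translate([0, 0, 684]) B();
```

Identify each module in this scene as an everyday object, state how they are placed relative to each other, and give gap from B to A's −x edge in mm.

The I-beam's min-x is at 0; the table's min-x is 0; gap = 0 mm.

A is a table. B is an I-beam. The I-beam is on top of the table. The gap from the I-beam to the table's −x edge is 0 mm.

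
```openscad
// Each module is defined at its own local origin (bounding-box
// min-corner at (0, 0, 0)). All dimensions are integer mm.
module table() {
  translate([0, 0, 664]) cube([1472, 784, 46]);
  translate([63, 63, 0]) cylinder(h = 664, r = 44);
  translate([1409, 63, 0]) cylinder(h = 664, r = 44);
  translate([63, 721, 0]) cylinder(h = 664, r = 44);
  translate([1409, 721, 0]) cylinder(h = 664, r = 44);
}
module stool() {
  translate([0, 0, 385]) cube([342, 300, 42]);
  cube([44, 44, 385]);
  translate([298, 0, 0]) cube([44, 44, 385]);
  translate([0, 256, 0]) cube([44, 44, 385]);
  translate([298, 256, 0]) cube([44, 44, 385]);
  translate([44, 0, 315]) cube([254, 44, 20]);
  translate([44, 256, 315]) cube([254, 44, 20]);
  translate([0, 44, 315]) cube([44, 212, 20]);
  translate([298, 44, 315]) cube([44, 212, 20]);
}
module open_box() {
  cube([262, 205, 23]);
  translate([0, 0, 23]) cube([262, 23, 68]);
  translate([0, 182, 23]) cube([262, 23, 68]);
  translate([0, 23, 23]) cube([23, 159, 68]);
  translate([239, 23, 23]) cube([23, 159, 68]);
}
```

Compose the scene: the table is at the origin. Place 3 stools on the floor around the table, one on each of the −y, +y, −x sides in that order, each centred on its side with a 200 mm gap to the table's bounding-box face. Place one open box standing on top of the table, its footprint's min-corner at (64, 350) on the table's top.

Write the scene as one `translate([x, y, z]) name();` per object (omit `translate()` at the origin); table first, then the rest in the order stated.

table();
translate([565, -500, 0]) stool();
translate([565, 984, 0]) stool();
translate([-542, 242, 0]) stool();
translate([64, 350, 710]) open_box();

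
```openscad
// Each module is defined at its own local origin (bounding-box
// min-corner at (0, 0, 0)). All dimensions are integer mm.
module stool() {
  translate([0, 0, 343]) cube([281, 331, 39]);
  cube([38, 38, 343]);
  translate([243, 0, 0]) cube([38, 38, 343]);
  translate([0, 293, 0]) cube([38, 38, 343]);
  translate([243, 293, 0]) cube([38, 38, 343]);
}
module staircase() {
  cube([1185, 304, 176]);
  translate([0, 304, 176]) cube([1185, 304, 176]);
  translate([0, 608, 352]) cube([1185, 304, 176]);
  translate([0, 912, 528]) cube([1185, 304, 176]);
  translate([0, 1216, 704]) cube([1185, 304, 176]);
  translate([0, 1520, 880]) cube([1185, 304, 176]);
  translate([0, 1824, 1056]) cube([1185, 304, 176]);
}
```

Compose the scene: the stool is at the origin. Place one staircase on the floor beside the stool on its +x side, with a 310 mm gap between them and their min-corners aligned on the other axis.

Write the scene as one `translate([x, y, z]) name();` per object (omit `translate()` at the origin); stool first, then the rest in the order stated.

stool();
translate([591, 0, 0]) staircase();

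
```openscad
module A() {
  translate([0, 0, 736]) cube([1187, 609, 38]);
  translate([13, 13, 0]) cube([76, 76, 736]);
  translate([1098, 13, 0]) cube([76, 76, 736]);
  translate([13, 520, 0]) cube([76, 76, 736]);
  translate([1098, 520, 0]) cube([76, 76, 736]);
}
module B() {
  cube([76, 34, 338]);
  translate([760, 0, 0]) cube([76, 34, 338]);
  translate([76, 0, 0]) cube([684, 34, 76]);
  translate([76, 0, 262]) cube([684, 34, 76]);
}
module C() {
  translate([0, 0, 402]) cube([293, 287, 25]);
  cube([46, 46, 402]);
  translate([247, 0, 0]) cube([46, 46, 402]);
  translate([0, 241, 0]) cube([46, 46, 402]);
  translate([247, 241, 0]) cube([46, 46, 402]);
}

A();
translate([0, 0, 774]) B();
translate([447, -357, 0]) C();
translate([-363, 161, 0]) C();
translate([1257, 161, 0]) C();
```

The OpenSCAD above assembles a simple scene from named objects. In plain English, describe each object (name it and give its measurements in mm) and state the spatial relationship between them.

A is a rectangular dining table. The top is 1187×609×38 mm with its upper surface at z = 774 mm. It stands on four 76×76 mm square legs, each inset 13 mm from the nearest pair of top edges, running from the floor to the underside of the top.

B is a rectangular picture frame lying in the x–z plane (depth along y). The opening is 684 mm wide (x) by 186 mm tall (z), surrounded by a border 76 mm wide on all four sides. The frame is 34 mm deep and is made of two full-height vertical stiles with two horizontal rails fitted between them.

C is a four-legged stool. The seat is 293×287 mm, 25 mm thick, top at z = 427 mm. It stands on four square legs, each 46×46 mm in cross-section, from z = 0 to the seat underside, each flush with a corner of the seat.

The picture frame is on top of the table. Three stools sit around the table at the −y, −x, +x sides.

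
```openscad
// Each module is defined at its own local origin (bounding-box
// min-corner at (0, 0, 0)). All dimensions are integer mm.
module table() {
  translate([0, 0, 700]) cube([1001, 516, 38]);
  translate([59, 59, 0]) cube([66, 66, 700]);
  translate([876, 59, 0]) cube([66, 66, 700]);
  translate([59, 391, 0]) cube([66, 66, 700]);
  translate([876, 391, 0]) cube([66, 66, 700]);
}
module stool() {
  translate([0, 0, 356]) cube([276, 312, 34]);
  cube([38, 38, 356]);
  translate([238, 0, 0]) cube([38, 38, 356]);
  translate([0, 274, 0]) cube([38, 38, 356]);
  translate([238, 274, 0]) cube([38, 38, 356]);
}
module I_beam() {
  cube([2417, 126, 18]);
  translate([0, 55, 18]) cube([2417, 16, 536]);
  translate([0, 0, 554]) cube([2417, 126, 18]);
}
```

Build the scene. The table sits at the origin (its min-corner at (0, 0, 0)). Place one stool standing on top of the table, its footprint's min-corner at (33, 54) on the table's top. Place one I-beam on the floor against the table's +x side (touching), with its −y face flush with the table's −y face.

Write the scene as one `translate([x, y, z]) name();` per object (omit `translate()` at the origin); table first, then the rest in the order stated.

table();
translate([33, 54, 738]) stool();
translate([1001, 0, 0]) I_beam();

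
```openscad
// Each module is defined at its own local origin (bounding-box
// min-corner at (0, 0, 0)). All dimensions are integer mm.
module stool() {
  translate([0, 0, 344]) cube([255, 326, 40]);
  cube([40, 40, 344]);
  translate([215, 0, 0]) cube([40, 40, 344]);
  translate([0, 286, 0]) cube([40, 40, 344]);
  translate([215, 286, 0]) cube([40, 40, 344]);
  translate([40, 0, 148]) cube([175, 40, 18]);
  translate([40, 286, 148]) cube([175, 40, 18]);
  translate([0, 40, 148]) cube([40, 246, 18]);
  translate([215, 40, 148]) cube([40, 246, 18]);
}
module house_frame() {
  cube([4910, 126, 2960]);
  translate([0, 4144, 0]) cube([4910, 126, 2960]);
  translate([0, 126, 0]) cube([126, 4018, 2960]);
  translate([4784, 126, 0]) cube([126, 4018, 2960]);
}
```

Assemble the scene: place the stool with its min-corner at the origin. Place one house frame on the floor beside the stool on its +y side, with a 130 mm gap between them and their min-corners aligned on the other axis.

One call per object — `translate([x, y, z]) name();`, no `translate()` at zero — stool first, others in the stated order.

stool();
translate([0, 456, 0]) house_frame();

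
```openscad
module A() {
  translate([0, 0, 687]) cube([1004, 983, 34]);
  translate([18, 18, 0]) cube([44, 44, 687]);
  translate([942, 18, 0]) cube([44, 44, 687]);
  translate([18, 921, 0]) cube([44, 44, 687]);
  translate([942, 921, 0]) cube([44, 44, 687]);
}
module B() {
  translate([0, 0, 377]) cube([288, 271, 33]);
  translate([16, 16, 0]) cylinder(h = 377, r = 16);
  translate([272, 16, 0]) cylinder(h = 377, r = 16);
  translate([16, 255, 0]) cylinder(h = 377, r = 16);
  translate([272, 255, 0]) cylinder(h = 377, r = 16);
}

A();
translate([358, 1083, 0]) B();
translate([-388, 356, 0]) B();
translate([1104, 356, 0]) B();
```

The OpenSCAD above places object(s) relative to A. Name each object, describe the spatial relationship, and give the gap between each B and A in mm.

Each stool's nearest face is 100 mm from the table's bounding box.

A is a table. B is a stool. Three stools sit around the table at the +y, −x, +x sides. The gap between each stool and the table is 100 mm.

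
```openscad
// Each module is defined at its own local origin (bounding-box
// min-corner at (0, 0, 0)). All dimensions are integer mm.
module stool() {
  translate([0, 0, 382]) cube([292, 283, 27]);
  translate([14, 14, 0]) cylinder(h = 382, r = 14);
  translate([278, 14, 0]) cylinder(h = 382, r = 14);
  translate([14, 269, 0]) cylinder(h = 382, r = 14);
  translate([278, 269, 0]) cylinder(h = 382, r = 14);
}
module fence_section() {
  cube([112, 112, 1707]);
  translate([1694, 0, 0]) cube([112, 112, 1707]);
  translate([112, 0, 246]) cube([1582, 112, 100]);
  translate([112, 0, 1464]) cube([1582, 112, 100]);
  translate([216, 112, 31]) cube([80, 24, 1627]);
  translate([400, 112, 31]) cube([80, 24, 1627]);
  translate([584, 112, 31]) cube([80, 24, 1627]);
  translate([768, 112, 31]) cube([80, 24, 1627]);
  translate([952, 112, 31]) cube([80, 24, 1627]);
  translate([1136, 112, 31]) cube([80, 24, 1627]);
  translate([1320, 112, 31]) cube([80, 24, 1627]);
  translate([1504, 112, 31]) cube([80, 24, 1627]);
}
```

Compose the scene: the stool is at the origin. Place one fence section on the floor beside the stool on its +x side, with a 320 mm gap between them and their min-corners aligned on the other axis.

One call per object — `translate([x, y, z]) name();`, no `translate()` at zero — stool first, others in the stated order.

stool();
translate([612, 0, 0]) fence_section();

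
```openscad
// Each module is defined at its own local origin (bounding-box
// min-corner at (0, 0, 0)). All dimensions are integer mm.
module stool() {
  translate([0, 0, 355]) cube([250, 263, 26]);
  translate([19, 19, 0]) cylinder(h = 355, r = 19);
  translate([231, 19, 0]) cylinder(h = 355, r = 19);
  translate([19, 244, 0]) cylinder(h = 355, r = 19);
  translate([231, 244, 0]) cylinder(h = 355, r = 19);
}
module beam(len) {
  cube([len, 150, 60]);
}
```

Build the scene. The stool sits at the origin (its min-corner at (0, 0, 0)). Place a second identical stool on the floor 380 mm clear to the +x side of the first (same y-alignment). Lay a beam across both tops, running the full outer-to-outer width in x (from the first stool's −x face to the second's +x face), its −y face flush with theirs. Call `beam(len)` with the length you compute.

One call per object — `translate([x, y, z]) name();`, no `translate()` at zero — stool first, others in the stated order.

stool();
translate([630, 0, 0]) stool();
translate([0, 0, 381]) beam(880);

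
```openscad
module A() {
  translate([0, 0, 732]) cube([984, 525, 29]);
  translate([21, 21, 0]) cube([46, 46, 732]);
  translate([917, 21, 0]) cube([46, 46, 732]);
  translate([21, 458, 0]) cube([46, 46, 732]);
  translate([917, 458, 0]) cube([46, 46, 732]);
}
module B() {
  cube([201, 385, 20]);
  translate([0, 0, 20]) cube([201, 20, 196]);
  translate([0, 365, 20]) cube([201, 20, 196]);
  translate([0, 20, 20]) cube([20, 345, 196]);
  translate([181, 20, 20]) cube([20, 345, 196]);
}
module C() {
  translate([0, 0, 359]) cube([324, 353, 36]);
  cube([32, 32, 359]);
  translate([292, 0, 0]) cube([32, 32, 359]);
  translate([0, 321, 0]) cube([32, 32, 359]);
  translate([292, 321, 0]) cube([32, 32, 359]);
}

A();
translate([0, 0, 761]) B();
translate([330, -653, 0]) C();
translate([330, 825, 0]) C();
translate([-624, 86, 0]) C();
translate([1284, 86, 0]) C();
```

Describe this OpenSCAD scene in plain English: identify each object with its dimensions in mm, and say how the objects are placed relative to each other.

A is a table: top 984 mm (x) × 525 mm (y), 29 mm thick, upper face at z = 761 mm, on four 46×46 mm square legs, each inset 21 mm from the nearest pair of top edges, running from z = 0 to the bottom of the top.

B is an open storage box with external size 201×385×216 mm and wall thickness 20 mm (the base is also 20 mm thick). The base covers the whole footprint; the four walls stand on the base, with the y-facing walls full-width and the x-facing walls fitting between their inner faces.

C is a four-legged stool. The seat is a 324×353×36 mm slab whose top surface is at z = 395 mm; four square legs, each 32×32 mm in cross-section, run from the floor (z = 0) to the underside of the seat, each flush with a corner of the seat.

The open box is on top of the table. Four stools sit around the table at the −y, +y, −x, +x sides.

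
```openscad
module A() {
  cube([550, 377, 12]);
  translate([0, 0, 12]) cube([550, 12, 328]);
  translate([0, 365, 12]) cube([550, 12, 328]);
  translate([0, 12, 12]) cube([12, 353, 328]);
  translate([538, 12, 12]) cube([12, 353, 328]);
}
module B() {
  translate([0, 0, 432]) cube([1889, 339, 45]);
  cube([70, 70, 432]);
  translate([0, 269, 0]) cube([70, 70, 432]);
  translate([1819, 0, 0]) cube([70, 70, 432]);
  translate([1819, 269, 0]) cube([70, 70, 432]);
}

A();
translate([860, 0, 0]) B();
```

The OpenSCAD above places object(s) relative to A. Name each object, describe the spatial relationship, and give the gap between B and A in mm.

A is an open box. B is a bench. The bench is on the floor beside the open box on its +x side. The gap between the bench and the open box is 310 mm.

The bench's nearest face is 310 mm from the open box's +x face.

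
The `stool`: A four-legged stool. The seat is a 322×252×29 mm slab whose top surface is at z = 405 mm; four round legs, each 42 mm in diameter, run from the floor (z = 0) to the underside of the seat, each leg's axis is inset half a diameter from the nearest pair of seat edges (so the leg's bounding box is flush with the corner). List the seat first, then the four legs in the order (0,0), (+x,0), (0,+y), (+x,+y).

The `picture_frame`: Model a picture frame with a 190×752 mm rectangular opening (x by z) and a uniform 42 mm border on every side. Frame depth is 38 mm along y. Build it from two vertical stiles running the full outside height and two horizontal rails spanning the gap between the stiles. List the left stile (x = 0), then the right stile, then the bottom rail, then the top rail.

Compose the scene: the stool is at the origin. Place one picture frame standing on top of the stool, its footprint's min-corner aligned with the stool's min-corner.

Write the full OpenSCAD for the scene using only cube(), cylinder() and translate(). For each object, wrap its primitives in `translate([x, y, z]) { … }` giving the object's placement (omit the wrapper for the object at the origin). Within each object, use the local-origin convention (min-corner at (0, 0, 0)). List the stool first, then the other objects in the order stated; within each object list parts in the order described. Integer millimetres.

translate([0, 0, 376]) cube([322, 252, 29]);
translate([21, 21, 0]) cylinder(h = 376, r = 21);
translate([301, 21, 0]) cylinder(h = 376, r = 21);
translate([21, 231, 0]) cylinder(h = 376, r = 21);
translate([301, 231, 0]) cylinder(h = 376, r = 21);
translate([0, 0, 405]) {
  cube([42, 38, 836]);
  translate([232, 0, 0]) cube([42, 38, 836]);
  translate([42, 0, 0]) cube([190, 38, 42]);
  translate([42, 0, 794]) cube([190, 38, 42]);
}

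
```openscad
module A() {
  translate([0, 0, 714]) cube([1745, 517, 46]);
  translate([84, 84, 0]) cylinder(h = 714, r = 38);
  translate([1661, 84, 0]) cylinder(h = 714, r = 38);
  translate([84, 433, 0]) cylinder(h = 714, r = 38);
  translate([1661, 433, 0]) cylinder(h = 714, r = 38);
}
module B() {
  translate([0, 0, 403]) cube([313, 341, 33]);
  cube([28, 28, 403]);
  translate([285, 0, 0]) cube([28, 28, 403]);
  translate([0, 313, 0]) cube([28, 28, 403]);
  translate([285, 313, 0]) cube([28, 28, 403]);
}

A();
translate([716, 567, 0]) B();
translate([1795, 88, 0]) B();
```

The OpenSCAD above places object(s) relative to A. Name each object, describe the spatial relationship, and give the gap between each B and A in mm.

Each stool's nearest face is 50 mm from the table's bounding box.

A is a table. B is a stool. Two stools sit around the table at the +y, +x sides. The gap between each stool and the table is 50 mm.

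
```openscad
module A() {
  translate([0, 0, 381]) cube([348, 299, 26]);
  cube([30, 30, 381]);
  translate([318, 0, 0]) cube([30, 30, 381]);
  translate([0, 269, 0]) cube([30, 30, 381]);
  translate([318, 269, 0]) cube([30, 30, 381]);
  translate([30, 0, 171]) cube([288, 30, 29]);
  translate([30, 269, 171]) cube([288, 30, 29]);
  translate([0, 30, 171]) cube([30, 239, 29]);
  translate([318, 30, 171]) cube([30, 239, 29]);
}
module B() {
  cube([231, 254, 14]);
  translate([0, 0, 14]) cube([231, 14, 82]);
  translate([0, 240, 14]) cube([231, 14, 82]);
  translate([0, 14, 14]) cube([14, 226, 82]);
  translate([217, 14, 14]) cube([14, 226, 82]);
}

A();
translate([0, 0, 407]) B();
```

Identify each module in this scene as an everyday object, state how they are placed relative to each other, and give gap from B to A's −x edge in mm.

The open box's min-x is at 0; the stool's min-x is 0; gap = 0 mm.

A is a stool. B is an open box. The open box is on top of the stool. The gap from the open box to the stool's −x edge is 0 mm.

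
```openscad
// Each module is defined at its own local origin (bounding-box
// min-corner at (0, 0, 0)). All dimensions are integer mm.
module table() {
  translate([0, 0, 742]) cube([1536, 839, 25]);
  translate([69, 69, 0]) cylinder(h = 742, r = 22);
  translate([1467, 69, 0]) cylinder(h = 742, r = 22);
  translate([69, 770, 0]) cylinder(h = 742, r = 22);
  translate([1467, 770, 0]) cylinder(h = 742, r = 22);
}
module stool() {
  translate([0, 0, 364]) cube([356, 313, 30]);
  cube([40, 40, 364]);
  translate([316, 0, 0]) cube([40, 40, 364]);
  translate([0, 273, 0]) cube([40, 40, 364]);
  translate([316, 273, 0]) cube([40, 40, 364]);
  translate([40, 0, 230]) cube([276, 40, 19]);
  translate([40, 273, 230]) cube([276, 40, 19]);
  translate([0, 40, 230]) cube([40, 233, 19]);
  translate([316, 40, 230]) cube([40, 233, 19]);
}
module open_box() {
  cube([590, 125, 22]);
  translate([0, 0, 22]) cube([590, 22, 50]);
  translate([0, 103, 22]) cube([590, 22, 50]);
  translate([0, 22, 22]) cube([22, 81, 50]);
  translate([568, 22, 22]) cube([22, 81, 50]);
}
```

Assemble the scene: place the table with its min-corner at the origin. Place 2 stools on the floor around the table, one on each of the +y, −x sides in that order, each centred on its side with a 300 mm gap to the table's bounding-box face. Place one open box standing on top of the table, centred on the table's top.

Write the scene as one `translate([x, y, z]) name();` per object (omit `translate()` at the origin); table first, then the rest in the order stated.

table();
translate([590, 1139, 0]) stool();
translate([-656, 263, 0]) stool();
translate([473, 357, 767]) open_box();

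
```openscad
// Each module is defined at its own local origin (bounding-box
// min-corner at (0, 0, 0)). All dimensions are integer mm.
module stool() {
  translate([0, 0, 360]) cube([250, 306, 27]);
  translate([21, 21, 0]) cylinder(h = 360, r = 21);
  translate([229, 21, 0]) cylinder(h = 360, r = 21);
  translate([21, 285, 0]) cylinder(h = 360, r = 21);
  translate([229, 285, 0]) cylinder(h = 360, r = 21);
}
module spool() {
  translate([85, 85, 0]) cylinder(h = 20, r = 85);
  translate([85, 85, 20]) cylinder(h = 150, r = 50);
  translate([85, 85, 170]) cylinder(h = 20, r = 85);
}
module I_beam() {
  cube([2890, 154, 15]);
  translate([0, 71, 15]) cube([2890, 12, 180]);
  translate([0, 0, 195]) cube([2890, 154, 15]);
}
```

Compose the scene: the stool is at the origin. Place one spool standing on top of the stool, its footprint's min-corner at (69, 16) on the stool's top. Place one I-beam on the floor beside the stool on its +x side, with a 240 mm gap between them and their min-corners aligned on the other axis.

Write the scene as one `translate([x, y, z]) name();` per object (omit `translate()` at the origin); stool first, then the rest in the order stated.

stool();
translate([69, 16, 387]) spool();
translate([490, 0, 0]) I_beam();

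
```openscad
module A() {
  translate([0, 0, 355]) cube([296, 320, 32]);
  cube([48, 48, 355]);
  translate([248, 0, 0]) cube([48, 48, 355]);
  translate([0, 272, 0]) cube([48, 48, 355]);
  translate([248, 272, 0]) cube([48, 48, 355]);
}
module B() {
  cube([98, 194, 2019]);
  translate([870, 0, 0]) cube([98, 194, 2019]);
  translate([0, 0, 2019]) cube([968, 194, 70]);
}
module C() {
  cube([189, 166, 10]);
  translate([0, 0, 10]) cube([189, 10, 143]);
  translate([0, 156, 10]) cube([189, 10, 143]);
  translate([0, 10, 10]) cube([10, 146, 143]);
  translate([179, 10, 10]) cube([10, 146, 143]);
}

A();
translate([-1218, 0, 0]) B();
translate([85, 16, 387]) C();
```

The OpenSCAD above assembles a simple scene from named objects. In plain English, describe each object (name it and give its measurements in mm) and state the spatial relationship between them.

A is a four-legged stool. The seat is a 296×320×32 mm slab whose top surface is at z = 387 mm; four square legs, each 48×48 mm in cross-section, run from the floor (z = 0) to the underside of the seat, each flush with a corner of the seat.

B is a door frame. The clear opening is 772 mm wide and 2019 mm high. Two 98 mm wide jambs, 194 mm deep, stand either side of the opening from the floor to the top of the opening. A 70 mm thick head sits across the top of both jambs, spanning the full outside width of the frame.

C is an open-topped rectangular box: outside dimensions 189×166×153 mm, with a uniform wall and base thickness of 10 mm. The base is a full 189×166 slab on the floor; four walls sit on top of the base. The front and back walls (the −y and +y sides) span the full width; the two side walls fit between them.

The door frame is on the floor beside the stool on its −x side. The open box is on top of the stool.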